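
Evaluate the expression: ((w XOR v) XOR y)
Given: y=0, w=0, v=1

Substituting: ((0 XOR 1) XOR 0)
= 1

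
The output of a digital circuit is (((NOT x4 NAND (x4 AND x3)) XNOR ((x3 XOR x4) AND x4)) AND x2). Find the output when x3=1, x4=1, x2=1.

Substituting: (((NOT 1 NAND (1 AND 1)) XNOR ((1 XOR 1) AND 1)) AND 1)
= 0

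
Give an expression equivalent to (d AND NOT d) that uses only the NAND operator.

((d NAND (d NAND d)) NAND (d NAND (d NAND d)))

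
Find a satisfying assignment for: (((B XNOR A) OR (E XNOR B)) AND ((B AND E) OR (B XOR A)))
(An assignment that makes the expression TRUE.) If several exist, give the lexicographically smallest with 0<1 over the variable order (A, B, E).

A=0, B=1, E=1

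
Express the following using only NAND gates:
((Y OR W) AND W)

((((Y NAND Y) NAND (W NAND W)) NAND W) NAND (((Y NAND Y) NAND (W NAND W)) NAND W))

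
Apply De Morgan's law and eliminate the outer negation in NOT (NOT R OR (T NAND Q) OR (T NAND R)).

R AND NOT (T NAND Q) AND NOT (T NAND R)
De Morgan's: NOT(OR of terms) = AND of negations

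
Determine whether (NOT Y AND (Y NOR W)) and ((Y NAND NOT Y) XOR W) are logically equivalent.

No. Counterexample: with Y=1, W=0, Expression 1 = 0 but Expression 2 = 1.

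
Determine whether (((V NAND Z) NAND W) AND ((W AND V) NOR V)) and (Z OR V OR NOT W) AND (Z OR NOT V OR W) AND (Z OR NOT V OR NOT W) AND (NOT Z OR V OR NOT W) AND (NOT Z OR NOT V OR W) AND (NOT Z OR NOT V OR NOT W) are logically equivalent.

Yes, they are equivalent — the two output columns agree on all 8 assignments:
Z | V | W | Expression 1 | Expression 2
---------------------------------------
0 | 0 | 0 | 1 | 1
0 | 0 | 1 | 0 | 0
0 | 1 | 0 | 0 | 0
0 | 1 | 1 | 0 | 0
1 | 0 | 0 | 1 | 1
1 | 0 | 1 | 0 | 0
1 | 1 | 0 | 0 | 0
1 | 1 | 1 | 0 | 0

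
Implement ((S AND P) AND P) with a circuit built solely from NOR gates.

((((S NOR S) NOR (P NOR P)) NOR ((S NOR S) NOR (P NOR P))) NOR (P NOR P))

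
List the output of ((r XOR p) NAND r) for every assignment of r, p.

r | p | Output
--------------
0 | 0 | 1
0 | 1 | 1
1 | 0 | 0
1 | 1 | 1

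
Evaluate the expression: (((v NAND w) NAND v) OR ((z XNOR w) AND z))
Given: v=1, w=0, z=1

Substituting: (((1 NAND 0) NAND 1) OR ((1 XNOR 0) AND 1))
= 0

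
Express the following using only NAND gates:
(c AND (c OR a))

((c NAND ((c NAND c) NAND (a NAND a))) NAND (c NAND ((c NAND c) NAND (a NAND a))))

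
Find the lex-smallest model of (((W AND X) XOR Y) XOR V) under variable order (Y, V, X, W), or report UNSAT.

Y=0, V=0, X=1, W=1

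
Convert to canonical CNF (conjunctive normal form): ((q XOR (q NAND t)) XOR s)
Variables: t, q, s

(t OR q OR NOT s) AND (t OR NOT q OR s) AND (NOT t OR q OR NOT s) AND (NOT t OR NOT q OR NOT s)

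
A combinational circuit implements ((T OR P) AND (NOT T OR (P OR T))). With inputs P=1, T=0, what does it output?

Substituting: ((0 OR 1) AND (NOT 0 OR (1 OR 0)))
= 1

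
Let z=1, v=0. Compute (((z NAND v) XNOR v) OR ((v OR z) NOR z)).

Substituting: (((1 NAND 0) XNOR 0) OR ((0 OR 1) NOR 1))
= 0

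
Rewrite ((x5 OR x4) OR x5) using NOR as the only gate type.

((((x5 NOR x4) NOR (x5 NOR x4)) NOR x5) NOR (((x5 NOR x4) NOR (x5 NOR x4)) NOR x5))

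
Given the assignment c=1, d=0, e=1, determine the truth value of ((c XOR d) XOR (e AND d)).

Substituting: ((1 XOR 0) XOR (1 AND 0))
= 1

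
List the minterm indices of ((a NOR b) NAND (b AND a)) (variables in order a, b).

Σm(0, 1, 2, 3) = (NOT a AND NOT b) OR (NOT a AND b) OR (a AND NOT b) OR (a AND b)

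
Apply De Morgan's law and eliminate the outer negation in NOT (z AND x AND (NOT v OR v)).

NOT z OR NOT x OR NOT (NOT v OR v)
De Morgan's: NOT(AND of terms) = OR of negations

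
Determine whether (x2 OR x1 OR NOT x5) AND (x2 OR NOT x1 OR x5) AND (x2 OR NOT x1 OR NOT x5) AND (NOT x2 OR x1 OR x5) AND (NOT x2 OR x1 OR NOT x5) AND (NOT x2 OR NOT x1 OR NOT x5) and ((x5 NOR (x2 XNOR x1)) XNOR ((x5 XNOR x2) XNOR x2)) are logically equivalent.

Yes, they are equivalent — the two output columns agree on all 8 assignments:
x2 | x1 | x5 | Expression 1 | Expression 2
------------------------------------------
0 | 0 | 0 | 1 | 1
0 | 0 | 1 | 0 | 0
0 | 1 | 0 | 0 | 0
0 | 1 | 1 | 0 | 0
1 | 0 | 0 | 0 | 0
1 | 0 | 1 | 0 | 0
1 | 1 | 0 | 1 | 1
1 | 1 | 1 | 0 | 0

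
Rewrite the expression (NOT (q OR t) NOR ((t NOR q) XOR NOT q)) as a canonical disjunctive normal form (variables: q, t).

(q AND NOT t) OR (q AND t)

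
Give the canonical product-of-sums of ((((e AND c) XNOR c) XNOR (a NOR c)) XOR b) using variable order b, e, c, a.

ΠM(1, 5, 6, 7, 8, 10, 11, 12) = (b OR e OR c OR NOT a) AND (b OR NOT e OR c OR NOT a) AND (b OR NOT e OR NOT c OR a) AND (b OR NOT e OR NOT c OR NOT a) AND (NOT b OR e OR c OR a) AND (NOT b OR e OR NOT c OR a) AND (NOT b OR e OR NOT c OR NOT a) AND (NOT b OR NOT e OR c OR a)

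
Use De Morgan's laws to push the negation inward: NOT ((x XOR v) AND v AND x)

NOT (x XOR v) OR NOT v OR NOT x
De Morgan's: NOT(AND of terms) = OR of negations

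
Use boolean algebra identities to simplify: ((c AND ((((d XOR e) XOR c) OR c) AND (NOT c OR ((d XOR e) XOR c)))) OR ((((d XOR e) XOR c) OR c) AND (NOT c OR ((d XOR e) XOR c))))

By absorption (E OR (E AND v) = E) then distribution ((E OR v) AND (E OR NOT v) = E):
= ((d XOR e) XOR c)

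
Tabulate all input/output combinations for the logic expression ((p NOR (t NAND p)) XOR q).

t | p | q | Output
------------------
0 | 0 | 0 | 0
0 | 0 | 1 | 1
0 | 1 | 0 | 0
0 | 1 | 1 | 1
1 | 0 | 0 | 0
1 | 0 | 1 | 1
1 | 1 | 0 | 0
1 | 1 | 1 | 1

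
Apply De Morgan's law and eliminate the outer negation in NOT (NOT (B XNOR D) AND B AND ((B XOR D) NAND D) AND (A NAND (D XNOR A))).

(B XNOR D) OR NOT B OR NOT ((B XOR D) NAND D) OR NOT (A NAND (D XNOR A))
De Morgan's: NOT(AND of terms) = OR of negations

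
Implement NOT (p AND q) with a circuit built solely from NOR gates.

(((p NOR p) NOR (q NOR q)) NOR ((p NOR p) NOR (q NOR q)))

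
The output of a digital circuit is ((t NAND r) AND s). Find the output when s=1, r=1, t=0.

Substituting: ((0 NAND 1) AND 1)
= 1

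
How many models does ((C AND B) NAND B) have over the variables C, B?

Satisfying assignments: (0,0), (0,1), (1,0)
Count: 3 out of 4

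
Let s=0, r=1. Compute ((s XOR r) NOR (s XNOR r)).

Substituting: ((0 XOR 1) NOR (0 XNOR 1))
= 0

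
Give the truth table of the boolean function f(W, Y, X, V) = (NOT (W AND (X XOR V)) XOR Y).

W | Y | X | V | Output
----------------------
0 | 0 | 0 | 0 | 1
0 | 0 | 0 | 1 | 1
0 | 0 | 1 | 0 | 1
0 | 0 | 1 | 1 | 1
0 | 1 | 0 | 0 | 0
0 | 1 | 0 | 1 | 0
0 | 1 | 1 | 0 | 0
0 | 1 | 1 | 1 | 0
1 | 0 | 0 | 0 | 1
1 | 0 | 0 | 1 | 0
1 | 0 | 1 | 0 | 0
1 | 0 | 1 | 1 | 1
1 | 1 | 0 | 0 | 0
1 | 1 | 0 | 1 | 1
1 | 1 | 1 | 0 | 1
1 | 1 | 1 | 1 | 0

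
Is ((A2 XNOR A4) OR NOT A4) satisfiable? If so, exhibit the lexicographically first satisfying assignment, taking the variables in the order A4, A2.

A4=0, A2=0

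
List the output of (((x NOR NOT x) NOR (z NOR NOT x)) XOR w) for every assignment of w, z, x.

w | z | x | Output
------------------
0 | 0 | 0 | 1
0 | 0 | 1 | 0
0 | 1 | 0 | 1
0 | 1 | 1 | 1
1 | 0 | 0 | 0
1 | 0 | 1 | 1
1 | 1 | 0 | 0
1 | 1 | 1 | 0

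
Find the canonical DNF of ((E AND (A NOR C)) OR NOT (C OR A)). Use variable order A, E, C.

(NOT A AND NOT E AND NOT C) OR (NOT A AND E AND NOT C)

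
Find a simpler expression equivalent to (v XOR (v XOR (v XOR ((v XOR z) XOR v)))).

By XOR self-cancellation ((E XOR v) XOR v = E) then XOR self-cancellation ((E XOR v) XOR v = E):
= (v XOR z)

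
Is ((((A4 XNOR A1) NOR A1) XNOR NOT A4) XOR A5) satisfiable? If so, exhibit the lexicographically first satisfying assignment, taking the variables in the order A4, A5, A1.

A4=0, A5=1, A1=0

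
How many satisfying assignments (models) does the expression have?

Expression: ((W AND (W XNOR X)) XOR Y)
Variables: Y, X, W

Satisfying assignments: (0,1,1), (1,0,0), (1,0,1), (1,1,0)
Count: 4 out of 8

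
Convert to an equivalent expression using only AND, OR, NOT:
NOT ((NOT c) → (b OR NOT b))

(NOT c) AND NOT (b OR NOT b)
(Negated implication: NOT(A → B) = A AND NOT B)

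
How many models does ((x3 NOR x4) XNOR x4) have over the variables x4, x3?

Satisfying assignments: (0,1)
Count: 1 out of 4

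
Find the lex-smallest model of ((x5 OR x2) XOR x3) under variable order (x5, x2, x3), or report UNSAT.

x5=0, x2=0, x3=1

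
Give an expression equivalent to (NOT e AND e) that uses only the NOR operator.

(((e NOR e) NOR (e NOR e)) NOR (e NOR e))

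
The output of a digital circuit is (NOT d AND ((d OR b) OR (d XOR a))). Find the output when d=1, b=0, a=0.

Substituting: (NOT 1 AND ((1 OR 0) OR (1 XOR 0)))
= 0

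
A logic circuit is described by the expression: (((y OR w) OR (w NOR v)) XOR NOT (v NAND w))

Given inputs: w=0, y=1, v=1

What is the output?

Substituting: (((1 OR 0) OR (0 NOR 1)) XOR NOT (1 NAND 0))
= 1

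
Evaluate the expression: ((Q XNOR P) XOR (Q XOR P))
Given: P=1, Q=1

Substituting: ((1 XNOR 1) XOR (1 XOR 1))
= 1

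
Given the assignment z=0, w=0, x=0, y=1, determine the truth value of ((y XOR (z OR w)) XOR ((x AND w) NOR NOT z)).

Substituting: ((1 XOR (0 OR 0)) XOR ((0 AND 0) NOR NOT 0))
= 1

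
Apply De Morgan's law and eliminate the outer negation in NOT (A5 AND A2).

NOT A5 OR NOT A2
De Morgan's: NOT(AND of terms) = OR of negations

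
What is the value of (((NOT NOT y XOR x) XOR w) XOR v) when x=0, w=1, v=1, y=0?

Substituting: (((NOT NOT 0 XOR 0) XOR 1) XOR 1)
= 0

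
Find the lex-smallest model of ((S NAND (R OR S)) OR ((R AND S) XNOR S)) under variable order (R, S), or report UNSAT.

R=0, S=0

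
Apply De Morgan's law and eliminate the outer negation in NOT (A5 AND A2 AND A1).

NOT A5 OR NOT A2 OR NOT A1
De Morgan's: NOT(AND of terms) = OR of negations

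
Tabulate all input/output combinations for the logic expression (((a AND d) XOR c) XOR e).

d | c | a | e | Output
----------------------
0 | 0 | 0 | 0 | 0
0 | 0 | 0 | 1 | 1
0 | 0 | 1 | 0 | 0
0 | 0 | 1 | 1 | 1
0 | 1 | 0 | 0 | 1
0 | 1 | 0 | 1 | 0
0 | 1 | 1 | 0 | 1
0 | 1 | 1 | 1 | 0
1 | 0 | 0 | 0 | 0
1 | 0 | 0 | 1 | 1
1 | 0 | 1 | 0 | 1
1 | 0 | 1 | 1 | 0
1 | 1 | 0 | 0 | 1
1 | 1 | 0 | 1 | 0
1 | 1 | 1 | 0 | 0
1 | 1 | 1 | 1 | 1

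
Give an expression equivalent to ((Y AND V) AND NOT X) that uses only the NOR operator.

((((Y NOR Y) NOR (V NOR V)) NOR ((Y NOR Y) NOR (V NOR V))) NOR ((X NOR X) NOR (X NOR X)))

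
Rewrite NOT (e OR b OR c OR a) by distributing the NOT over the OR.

NOT e AND NOT b AND NOT c AND NOT a
De Morgan's: NOT(OR of terms) = AND of negations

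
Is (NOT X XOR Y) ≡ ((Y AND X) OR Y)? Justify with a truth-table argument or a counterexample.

No. Counterexample: with Y=0, X=0, Expression 1 = 1 but Expression 2 = 0.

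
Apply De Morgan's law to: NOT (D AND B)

NOT D OR NOT B
De Morgan's: NOT(AND of terms) = OR of negations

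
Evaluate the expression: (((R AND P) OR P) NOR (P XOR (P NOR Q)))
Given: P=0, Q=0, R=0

Substituting: (((0 AND 0) OR 0) NOR (0 XOR (0 NOR 0)))
= 0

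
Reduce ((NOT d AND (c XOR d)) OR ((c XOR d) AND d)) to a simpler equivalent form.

By distribution ((E AND v) OR (E AND NOT v) = E):
= (c XOR d)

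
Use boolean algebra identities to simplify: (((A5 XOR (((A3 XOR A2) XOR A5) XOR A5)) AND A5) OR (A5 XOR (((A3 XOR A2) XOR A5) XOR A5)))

By absorption (E OR (E AND v) = E) then XOR self-cancellation ((E XOR v) XOR v = E):
= ((A3 XOR A2) XOR A5)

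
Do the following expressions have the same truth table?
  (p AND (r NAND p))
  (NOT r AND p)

Yes, they are equivalent — the two output columns agree on all 4 assignments:
r | p | Expression 1 | Expression 2
-----------------------------------
0 | 0 | 0 | 0
0 | 1 | 1 | 1
1 | 0 | 0 | 0
1 | 1 | 0 | 0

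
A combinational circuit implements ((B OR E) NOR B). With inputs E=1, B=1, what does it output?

Substituting: ((1 OR 1) NOR 1)
= 0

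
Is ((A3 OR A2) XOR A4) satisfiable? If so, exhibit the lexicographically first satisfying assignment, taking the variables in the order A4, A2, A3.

A4=0, A2=0, A3=1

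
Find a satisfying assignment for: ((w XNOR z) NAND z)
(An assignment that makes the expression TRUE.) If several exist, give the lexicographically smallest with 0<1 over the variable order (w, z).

w=0, z=0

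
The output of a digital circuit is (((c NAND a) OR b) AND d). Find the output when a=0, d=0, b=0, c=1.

Substituting: (((1 NAND 0) OR 0) AND 0)
= 0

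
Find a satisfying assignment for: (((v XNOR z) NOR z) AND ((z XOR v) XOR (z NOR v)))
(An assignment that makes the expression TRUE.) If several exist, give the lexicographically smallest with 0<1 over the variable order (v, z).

v=1, z=0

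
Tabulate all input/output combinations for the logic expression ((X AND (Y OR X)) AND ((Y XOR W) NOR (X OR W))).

X | W | Y | Output
------------------
0 | 0 | 0 | 0
0 | 0 | 1 | 0
0 | 1 | 0 | 0
0 | 1 | 1 | 0
1 | 0 | 0 | 0
1 | 0 | 1 | 0
1 | 1 | 0 | 0
1 | 1 | 1 | 0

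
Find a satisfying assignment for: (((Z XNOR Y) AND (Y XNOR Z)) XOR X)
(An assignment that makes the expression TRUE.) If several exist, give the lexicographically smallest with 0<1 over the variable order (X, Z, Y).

X=0, Z=0, Y=0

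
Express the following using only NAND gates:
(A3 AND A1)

((A3 NAND A1) NAND (A3 NAND A1))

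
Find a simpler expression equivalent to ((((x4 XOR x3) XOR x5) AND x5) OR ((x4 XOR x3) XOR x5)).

By absorption (E OR (E AND v) = E):
= ((x4 XOR x3) XOR x5)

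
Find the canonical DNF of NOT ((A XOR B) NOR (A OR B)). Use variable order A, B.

(NOT A AND B) OR (A AND NOT B) OR (A AND B)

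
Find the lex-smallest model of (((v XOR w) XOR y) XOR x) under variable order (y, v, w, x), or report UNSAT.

y=0, v=0, w=0, x=1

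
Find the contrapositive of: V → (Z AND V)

Contrapositive: NOT (Z AND V) → NOT V
Note: A statement and its contrapositive are logically equivalent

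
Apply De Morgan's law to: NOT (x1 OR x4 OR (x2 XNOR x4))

NOT x1 AND NOT x4 AND NOT (x2 XNOR x4)
De Morgan's: NOT(OR of terms) = AND of negations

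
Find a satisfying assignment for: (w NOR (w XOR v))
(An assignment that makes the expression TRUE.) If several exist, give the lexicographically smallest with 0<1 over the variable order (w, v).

w=0, v=0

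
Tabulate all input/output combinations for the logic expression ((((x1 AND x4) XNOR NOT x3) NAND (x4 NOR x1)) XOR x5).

x4 | x3 | x5 | x1 | Output
--------------------------
0 | 0 | 0 | 0 | 1
0 | 0 | 0 | 1 | 1
0 | 0 | 1 | 0 | 0
0 | 0 | 1 | 1 | 0
0 | 1 | 0 | 0 | 0
0 | 1 | 0 | 1 | 1
0 | 1 | 1 | 0 | 1
0 | 1 | 1 | 1 | 0
1 | 0 | 0 | 0 | 1
1 | 0 | 0 | 1 | 1
1 | 0 | 1 | 0 | 0
1 | 0 | 1 | 1 | 0
1 | 1 | 0 | 0 | 1
1 | 1 | 0 | 1 | 1
1 | 1 | 1 | 0 | 0
1 | 1 | 1 | 1 | 0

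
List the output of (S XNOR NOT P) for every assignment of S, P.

S | P | Output
--------------
0 | 0 | 0
0 | 1 | 1
1 | 0 | 1
1 | 1 | 0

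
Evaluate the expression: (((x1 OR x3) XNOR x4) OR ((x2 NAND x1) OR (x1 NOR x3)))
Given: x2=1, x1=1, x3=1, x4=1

Substituting: (((1 OR 1) XNOR 1) OR ((1 NAND 1) OR (1 NOR 1)))
= 1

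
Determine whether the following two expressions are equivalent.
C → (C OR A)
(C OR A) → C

No, Converse is not equivalent to original (counterexample: C=0, A=1)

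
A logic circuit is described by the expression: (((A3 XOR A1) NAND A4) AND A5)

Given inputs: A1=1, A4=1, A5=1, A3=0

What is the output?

Substituting: (((0 XOR 1) NAND 1) AND 1)
= 0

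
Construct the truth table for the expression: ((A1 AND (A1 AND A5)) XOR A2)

A1 | A2 | A5 | Output
---------------------
0 | 0 | 0 | 0
0 | 0 | 1 | 0
0 | 1 | 0 | 1
0 | 1 | 1 | 1
1 | 0 | 0 | 0
1 | 0 | 1 | 1
1 | 1 | 0 | 1
1 | 1 | 1 | 0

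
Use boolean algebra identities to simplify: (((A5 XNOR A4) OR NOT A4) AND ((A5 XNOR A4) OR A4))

By distribution ((E OR v) AND (E OR NOT v) = E):
= (A5 XNOR A4)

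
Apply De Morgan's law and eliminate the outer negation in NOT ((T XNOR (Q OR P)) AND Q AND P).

NOT (T XNOR (Q OR P)) OR NOT Q OR NOT P
De Morgan's: NOT(AND of terms) = OR of negations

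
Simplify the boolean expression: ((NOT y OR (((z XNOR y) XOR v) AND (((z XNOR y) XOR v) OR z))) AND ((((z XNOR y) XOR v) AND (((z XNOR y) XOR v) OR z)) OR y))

By distribution ((E OR v) AND (E OR NOT v) = E) then absorption (E AND (E OR v) = E):
= ((z XNOR y) XOR v)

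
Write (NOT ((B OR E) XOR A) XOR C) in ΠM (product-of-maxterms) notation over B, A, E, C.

ΠM(1, 2, 4, 7, 8, 10, 13, 15) = (B OR A OR E OR NOT C) AND (B OR A OR NOT E OR C) AND (B OR NOT A OR E OR C) AND (B OR NOT A OR NOT E OR NOT C) AND (NOT B OR A OR E OR C) AND (NOT B OR A OR NOT E OR C) AND (NOT B OR NOT A OR E OR NOT C) AND (NOT B OR NOT A OR NOT E OR NOT C)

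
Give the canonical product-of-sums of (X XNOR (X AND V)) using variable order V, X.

ΠM(1) = (V OR NOT X)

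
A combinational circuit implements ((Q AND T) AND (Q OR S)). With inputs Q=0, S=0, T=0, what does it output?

Substituting: ((0 AND 0) AND (0 OR 0))
= 0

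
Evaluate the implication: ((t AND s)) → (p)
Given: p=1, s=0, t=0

Antecedent ((t AND s)) = 0; consequent (p) = 1.
0 → 1 = 1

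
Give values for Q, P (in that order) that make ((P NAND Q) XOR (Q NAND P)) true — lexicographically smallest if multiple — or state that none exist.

UNSATISFIABLE - no assignment makes this expression true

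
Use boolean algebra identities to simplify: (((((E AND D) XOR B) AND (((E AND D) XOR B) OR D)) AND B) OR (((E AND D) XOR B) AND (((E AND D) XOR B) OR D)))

By absorption (E OR (E AND v) = E) then absorption (E AND (E OR v) = E):
= ((E AND D) XOR B)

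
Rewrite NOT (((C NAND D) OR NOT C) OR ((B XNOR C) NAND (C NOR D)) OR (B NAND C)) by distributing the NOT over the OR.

NOT ((C NAND D) OR NOT C) AND NOT ((B XNOR C) NAND (C NOR D)) AND NOT (B NAND C)
De Morgan's: NOT(OR of terms) = AND of negations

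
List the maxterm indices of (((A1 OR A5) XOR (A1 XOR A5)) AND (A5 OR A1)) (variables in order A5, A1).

ΠM(0, 1, 2) = (A5 OR A1) AND (A5 OR NOT A1) AND (NOT A5 OR A1)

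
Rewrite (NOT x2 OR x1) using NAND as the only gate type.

(((x2 NAND x2) NAND (x2 NAND x2)) NAND (x1 NAND x1))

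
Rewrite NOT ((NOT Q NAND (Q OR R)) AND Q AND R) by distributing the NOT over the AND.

NOT (NOT Q NAND (Q OR R)) OR NOT Q OR NOT R
De Morgan's: NOT(AND of terms) = OR of negations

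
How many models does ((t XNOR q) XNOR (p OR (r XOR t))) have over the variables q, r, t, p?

Satisfying assignments: (0,0,0,1), (0,1,0,0), (0,1,0,1), (0,1,1,0), (1,0,0,0), (1,0,1,0), (1,0,1,1), (1,1,1,1)
Count: 8 out of 16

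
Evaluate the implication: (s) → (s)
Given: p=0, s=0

Antecedent (s) = 0; consequent (s) = 0.
0 → 0 = 1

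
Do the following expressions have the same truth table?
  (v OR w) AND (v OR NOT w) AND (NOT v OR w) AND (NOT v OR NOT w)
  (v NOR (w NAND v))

Yes, they are equivalent — the two output columns agree on all 4 assignments:
v | w | Expression 1 | Expression 2
-----------------------------------
0 | 0 | 0 | 0
0 | 1 | 0 | 0
1 | 0 | 0 | 0
1 | 1 | 0 | 0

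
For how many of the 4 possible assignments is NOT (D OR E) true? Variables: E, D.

Satisfying assignments: (0,0)
Count: 1 out of 4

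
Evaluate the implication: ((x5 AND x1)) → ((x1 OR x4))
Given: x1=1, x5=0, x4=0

Antecedent ((x5 AND x1)) = 0; consequent ((x1 OR x4)) = 1.
0 → 1 = 1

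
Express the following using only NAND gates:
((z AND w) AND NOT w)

((((z NAND w) NAND (z NAND w)) NAND (w NAND w)) NAND (((z NAND w) NAND (z NAND w)) NAND (w NAND w)))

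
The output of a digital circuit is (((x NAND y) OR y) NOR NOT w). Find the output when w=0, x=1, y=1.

Substituting: (((1 NAND 1) OR 1) NOR NOT 0)
= 0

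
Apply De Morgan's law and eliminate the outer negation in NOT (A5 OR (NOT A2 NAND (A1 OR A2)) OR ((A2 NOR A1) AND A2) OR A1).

NOT A5 AND NOT (NOT A2 NAND (A1 OR A2)) AND NOT ((A2 NOR A1) AND A2) AND NOT A1
De Morgan's: NOT(OR of terms) = AND of negations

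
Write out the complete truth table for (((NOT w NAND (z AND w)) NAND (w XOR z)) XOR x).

w | x | z | Output
------------------
0 | 0 | 0 | 1
0 | 0 | 1 | 0
0 | 1 | 0 | 0
0 | 1 | 1 | 1
1 | 0 | 0 | 0
1 | 0 | 1 | 1
1 | 1 | 0 | 1
1 | 1 | 1 | 0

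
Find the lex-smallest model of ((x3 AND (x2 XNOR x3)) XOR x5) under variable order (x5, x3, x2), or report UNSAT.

x5=0, x3=1, x2=1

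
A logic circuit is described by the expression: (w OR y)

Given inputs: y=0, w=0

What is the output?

Substituting: (0 OR 0)
= 0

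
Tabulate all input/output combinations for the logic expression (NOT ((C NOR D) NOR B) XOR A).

C | A | B | D | Output
----------------------
0 | 0 | 0 | 0 | 1
0 | 0 | 0 | 1 | 0
0 | 0 | 1 | 0 | 1
0 | 0 | 1 | 1 | 1
0 | 1 | 0 | 0 | 0
0 | 1 | 0 | 1 | 1
0 | 1 | 1 | 0 | 0
0 | 1 | 1 | 1 | 0
1 | 0 | 0 | 0 | 0
1 | 0 | 0 | 1 | 0
1 | 0 | 1 | 0 | 1
1 | 0 | 1 | 1 | 1
1 | 1 | 0 | 0 | 1
1 | 1 | 0 | 1 | 1
1 | 1 | 1 | 0 | 0
1 | 1 | 1 | 1 | 0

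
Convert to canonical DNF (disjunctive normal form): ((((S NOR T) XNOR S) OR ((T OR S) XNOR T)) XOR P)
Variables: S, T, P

(NOT S AND NOT T AND NOT P) OR (NOT S AND T AND NOT P) OR (S AND NOT T AND P) OR (S AND T AND NOT P)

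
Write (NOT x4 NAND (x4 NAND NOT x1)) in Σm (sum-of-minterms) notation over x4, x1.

Σm(2, 3) = (x4 AND NOT x1) OR (x4 AND x1)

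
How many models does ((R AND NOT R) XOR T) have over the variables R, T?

Satisfying assignments: (0,1), (1,1)
Count: 2 out of 4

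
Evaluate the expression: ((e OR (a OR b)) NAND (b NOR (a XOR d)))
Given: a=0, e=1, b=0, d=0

Substituting: ((1 OR (0 OR 0)) NAND (0 NOR (0 XOR 0)))
= 0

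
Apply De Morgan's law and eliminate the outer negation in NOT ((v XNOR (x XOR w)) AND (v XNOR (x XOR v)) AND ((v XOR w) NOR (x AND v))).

NOT (v XNOR (x XOR w)) OR NOT (v XNOR (x XOR v)) OR NOT ((v XOR w) NOR (x AND v))
De Morgan's: NOT(AND of terms) = OR of negations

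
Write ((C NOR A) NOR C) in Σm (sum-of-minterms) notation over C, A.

Σm(1) = (NOT C AND A)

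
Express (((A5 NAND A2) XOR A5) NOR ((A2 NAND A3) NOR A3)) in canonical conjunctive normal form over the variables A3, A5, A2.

(A3 OR A5 OR A2) AND (A3 OR A5 OR NOT A2) AND (A3 OR NOT A5 OR NOT A2) AND (NOT A3 OR A5 OR A2) AND (NOT A3 OR A5 OR NOT A2) AND (NOT A3 OR NOT A5 OR NOT A2)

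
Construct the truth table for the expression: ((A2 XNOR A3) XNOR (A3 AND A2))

A3 | A2 | Output
----------------
0 | 0 | 0
0 | 1 | 1
1 | 0 | 1
1 | 1 | 1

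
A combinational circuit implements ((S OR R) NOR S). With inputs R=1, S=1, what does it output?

Substituting: ((1 OR 1) NOR 1)
= 0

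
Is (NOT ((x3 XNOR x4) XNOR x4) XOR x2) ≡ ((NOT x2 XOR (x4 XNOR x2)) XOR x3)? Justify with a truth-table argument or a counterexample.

No. Counterexample: with x4=0, x2=0, x3=0, Expression 1 = 1 but Expression 2 = 0.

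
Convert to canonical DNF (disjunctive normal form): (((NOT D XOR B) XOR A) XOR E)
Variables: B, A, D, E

(NOT B AND NOT A AND NOT D AND NOT E) OR (NOT B AND NOT A AND D AND E) OR (NOT B AND A AND NOT D AND E) OR (NOT B AND A AND D AND NOT E) OR (B AND NOT A AND NOT D AND E) OR (B AND NOT A AND D AND NOT E) OR (B AND A AND NOT D AND NOT E) OR (B AND A AND D AND E)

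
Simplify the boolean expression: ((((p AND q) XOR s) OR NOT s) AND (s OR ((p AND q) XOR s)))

By distribution ((E OR v) AND (E OR NOT v) = E):
= ((p AND q) XOR s)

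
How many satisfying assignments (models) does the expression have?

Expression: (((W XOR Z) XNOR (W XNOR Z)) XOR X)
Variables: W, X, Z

Satisfying assignments: (0,1,0), (0,1,1), (1,1,0), (1,1,1)
Count: 4 out of 8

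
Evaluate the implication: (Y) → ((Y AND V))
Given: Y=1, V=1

Antecedent (Y) = 1; consequent ((Y AND V)) = 1.
1 → 1 = 1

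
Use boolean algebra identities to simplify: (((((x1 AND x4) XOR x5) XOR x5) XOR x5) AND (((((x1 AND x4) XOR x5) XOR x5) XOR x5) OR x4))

By absorption (E AND (E OR v) = E) then XOR self-cancellation ((E XOR v) XOR v = E):
= ((x1 AND x4) XOR x5)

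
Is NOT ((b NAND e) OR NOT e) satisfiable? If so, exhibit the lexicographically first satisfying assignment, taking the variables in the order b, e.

b=1, e=1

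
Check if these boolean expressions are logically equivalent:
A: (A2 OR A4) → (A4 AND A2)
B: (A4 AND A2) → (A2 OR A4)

No, Converse is not equivalent to original (counterexample: A2=0, A4=1)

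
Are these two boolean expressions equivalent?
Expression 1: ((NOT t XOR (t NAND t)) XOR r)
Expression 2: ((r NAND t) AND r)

No. Counterexample: with t=1, r=1, Expression 1 = 1 but Expression 2 = 0.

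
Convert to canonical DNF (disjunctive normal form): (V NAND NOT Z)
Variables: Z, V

(NOT Z AND NOT V) OR (Z AND NOT V) OR (Z AND V)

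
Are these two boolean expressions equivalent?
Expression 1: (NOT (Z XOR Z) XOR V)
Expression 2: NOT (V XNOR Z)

No. Counterexample: with Z=0, V=0, Expression 1 = 1 but Expression 2 = 0.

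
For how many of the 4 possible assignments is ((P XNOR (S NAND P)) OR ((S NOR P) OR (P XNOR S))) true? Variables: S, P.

Satisfying assignments: (0,0), (0,1), (1,1)
Count: 3 out of 4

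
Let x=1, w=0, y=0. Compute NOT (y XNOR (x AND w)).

Substituting: NOT (0 XNOR (1 AND 0))
= 0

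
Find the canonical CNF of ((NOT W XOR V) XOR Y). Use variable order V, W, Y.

(V OR W OR NOT Y) AND (V OR NOT W OR Y) AND (NOT V OR W OR Y) AND (NOT V OR NOT W OR NOT Y)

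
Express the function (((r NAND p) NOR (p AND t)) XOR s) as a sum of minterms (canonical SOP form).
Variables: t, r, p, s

Σm(1, 3, 5, 6, 9, 11, 13, 15) = (NOT t AND NOT r AND NOT p AND s) OR (NOT t AND NOT r AND p AND s) OR (NOT t AND r AND NOT p AND s) OR (NOT t AND r AND p AND NOT s) OR (t AND NOT r AND NOT p AND s) OR (t AND NOT r AND p AND s) OR (t AND r AND NOT p AND s) OR (t AND r AND p AND s)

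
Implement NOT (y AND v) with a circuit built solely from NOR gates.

(((y NOR y) NOR (v NOR v)) NOR ((y NOR y) NOR (v NOR v)))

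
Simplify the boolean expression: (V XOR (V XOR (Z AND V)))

By XOR self-cancellation ((E XOR v) XOR v = E):
= (Z AND V)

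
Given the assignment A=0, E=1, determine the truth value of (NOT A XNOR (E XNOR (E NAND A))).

Substituting: (NOT 0 XNOR (1 XNOR (1 NAND 0)))
= 1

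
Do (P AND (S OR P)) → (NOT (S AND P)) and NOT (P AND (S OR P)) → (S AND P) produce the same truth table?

No, Inverse is not equivalent to original (counterexample: S=0, P=0)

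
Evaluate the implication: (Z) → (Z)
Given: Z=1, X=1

Antecedent (Z) = 1; consequent (Z) = 1.
1 → 1 = 1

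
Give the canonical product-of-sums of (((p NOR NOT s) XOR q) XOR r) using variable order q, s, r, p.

ΠM(0, 1, 5, 6, 10, 11, 12, 15) = (q OR s OR r OR p) AND (q OR s OR r OR NOT p) AND (q OR NOT s OR r OR NOT p) AND (q OR NOT s OR NOT r OR p) AND (NOT q OR s OR NOT r OR p) AND (NOT q OR s OR NOT r OR NOT p) AND (NOT q OR NOT s OR r OR p) AND (NOT q OR NOT s OR NOT r OR NOT p)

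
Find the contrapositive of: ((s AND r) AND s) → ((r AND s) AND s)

Contrapositive: NOT ((r AND s) AND s) → NOT ((s AND r) AND s)
Note: A statement and its contrapositive are logically equivalent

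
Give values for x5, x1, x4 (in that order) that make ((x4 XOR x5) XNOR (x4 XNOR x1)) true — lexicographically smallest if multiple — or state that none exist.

x5=0, x1=1, x4=0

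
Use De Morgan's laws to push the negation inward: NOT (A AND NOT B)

NOT A OR B
De Morgan's: NOT(AND of terms) = OR of negations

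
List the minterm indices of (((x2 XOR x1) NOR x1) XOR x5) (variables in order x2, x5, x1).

Σm(0, 3, 6, 7) = (NOT x2 AND NOT x5 AND NOT x1) OR (NOT x2 AND x5 AND x1) OR (x2 AND x5 AND NOT x1) OR (x2 AND x5 AND x1)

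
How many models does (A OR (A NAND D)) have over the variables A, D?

Satisfying assignments: (0,0), (0,1), (1,0), (1,1)
Count: 4 out of 4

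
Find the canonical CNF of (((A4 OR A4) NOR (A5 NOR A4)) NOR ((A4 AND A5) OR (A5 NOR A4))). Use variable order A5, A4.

(A5 OR A4) AND (NOT A5 OR A4) AND (NOT A5 OR NOT A4)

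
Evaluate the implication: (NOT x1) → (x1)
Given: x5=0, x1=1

Antecedent (NOT x1) = 0; consequent (x1) = 1.
0 → 1 = 1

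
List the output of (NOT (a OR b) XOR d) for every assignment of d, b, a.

d | b | a | Output
------------------
0 | 0 | 0 | 1
0 | 0 | 1 | 0
0 | 1 | 0 | 0
0 | 1 | 1 | 0
1 | 0 | 0 | 0
1 | 0 | 1 | 1
1 | 1 | 0 | 1
1 | 1 | 1 | 1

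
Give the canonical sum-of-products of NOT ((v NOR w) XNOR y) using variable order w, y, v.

Σm(0, 3, 6, 7) = (NOT w AND NOT y AND NOT v) OR (NOT w AND y AND v) OR (w AND y AND NOT v) OR (w AND y AND v)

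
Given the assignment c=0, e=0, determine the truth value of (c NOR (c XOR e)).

Substituting: (0 NOR (0 XOR 0))
= 1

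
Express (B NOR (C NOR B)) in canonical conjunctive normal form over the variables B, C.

(B OR C) AND (NOT B OR C) AND (NOT B OR NOT C)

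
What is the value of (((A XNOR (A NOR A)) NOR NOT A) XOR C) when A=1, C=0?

Substituting: (((1 XNOR (1 NOR 1)) NOR NOT 1) XOR 0)
= 1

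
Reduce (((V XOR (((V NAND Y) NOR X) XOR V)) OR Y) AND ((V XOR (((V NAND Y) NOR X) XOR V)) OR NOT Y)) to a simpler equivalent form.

By distribution ((E OR v) AND (E OR NOT v) = E) then XOR self-cancellation ((E XOR v) XOR v = E):
= ((V NAND Y) NOR X)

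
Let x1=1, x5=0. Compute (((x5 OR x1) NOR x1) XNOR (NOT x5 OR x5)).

Substituting: (((0 OR 1) NOR 1) XNOR (NOT 0 OR 0))
= 0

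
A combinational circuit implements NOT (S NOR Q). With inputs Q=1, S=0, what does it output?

Substituting: NOT (0 NOR 1)
= 1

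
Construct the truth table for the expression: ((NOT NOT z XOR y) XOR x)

y | x | z | Output
------------------
0 | 0 | 0 | 0
0 | 0 | 1 | 1
0 | 1 | 0 | 1
0 | 1 | 1 | 0
1 | 0 | 0 | 1
1 | 0 | 1 | 0
1 | 1 | 0 | 0
1 | 1 | 1 | 1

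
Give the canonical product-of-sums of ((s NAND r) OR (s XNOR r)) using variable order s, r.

ΠM() = TRUE (no maxterms)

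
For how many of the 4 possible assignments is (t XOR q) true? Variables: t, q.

Satisfying assignments: (0,1), (1,0)
Count: 2 out of 4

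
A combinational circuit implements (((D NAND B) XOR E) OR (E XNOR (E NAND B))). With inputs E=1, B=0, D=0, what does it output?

Substituting: (((0 NAND 0) XOR 1) OR (1 XNOR (1 NAND 0)))
= 1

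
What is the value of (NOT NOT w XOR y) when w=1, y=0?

Substituting: (NOT NOT 1 XOR 0)
= 1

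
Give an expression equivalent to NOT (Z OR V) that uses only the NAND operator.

(((Z NAND Z) NAND (V NAND V)) NAND ((Z NAND Z) NAND (V NAND V)))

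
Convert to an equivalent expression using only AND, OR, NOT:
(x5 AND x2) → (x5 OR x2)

NOT (x5 AND x2) OR (x5 OR x2)
(Implication elimination: A → B = NOT A OR B)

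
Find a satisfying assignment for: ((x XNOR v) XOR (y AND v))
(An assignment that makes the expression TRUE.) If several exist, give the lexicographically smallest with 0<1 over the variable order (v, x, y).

v=0, x=0, y=0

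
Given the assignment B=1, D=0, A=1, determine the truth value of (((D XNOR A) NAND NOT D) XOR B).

Substituting: (((0 XNOR 1) NAND NOT 0) XOR 1)
= 0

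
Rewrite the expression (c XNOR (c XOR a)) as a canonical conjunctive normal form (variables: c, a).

(c OR NOT a) AND (NOT c OR NOT a)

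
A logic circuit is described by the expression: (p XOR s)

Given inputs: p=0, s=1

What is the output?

Substituting: (0 XOR 1)
= 1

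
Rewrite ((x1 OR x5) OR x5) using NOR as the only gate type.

((((x1 NOR x5) NOR (x1 NOR x5)) NOR x5) NOR (((x1 NOR x5) NOR (x1 NOR x5)) NOR x5))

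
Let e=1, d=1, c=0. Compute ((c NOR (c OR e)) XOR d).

Substituting: ((0 NOR (0 OR 1)) XOR 1)
= 1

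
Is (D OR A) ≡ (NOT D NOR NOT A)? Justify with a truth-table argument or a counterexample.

No. Counterexample: with A=0, D=1, Expression 1 = 1 but Expression 2 = 0.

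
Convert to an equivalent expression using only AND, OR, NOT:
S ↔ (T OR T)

(S AND (T OR T)) OR (NOT S AND NOT (T OR T))
(Biconditional = both true or both false)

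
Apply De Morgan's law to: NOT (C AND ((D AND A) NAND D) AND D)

NOT C OR NOT ((D AND A) NAND D) OR NOT D
De Morgan's: NOT(AND of terms) = OR of negations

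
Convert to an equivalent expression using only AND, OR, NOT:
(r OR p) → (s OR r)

NOT (r OR p) OR (s OR r)
(Implication elimination: A → B = NOT A OR B)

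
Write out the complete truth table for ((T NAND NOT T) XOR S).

S | T | Output
--------------
0 | 0 | 1
0 | 1 | 1
1 | 0 | 0
1 | 1 | 0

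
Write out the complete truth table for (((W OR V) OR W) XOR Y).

W | Y | V | Output
------------------
0 | 0 | 0 | 0
0 | 0 | 1 | 1
0 | 1 | 0 | 1
0 | 1 | 1 | 0
1 | 0 | 0 | 1
1 | 0 | 1 | 1
1 | 1 | 0 | 0
1 | 1 | 1 | 0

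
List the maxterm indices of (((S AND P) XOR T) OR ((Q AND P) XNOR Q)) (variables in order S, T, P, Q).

ΠM(1, 9) = (S OR T OR P OR NOT Q) AND (NOT S OR T OR P OR NOT Q)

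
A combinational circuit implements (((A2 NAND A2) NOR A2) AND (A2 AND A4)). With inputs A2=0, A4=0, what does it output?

Substituting: (((0 NAND 0) NOR 0) AND (0 AND 0))
= 0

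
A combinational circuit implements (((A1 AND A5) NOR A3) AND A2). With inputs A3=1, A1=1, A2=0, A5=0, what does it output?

Substituting: (((1 AND 0) NOR 1) AND 0)
= 0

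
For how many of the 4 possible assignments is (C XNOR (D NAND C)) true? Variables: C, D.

Satisfying assignments: (1,0)
Count: 1 out of 4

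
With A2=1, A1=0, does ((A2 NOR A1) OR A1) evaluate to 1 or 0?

Substituting: ((1 NOR 0) OR 0)
= 0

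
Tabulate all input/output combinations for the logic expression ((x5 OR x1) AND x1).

x1 | x5 | Output
----------------
0 | 0 | 0
0 | 1 | 0
1 | 0 | 1
1 | 1 | 1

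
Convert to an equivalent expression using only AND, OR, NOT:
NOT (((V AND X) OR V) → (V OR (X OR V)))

((V AND X) OR V) AND NOT (V OR (X OR V))
(Negated implication: NOT(A → B) = A AND NOT B)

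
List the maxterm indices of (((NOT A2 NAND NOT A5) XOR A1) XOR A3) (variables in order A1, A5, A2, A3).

ΠM(0, 3, 5, 7, 9, 10, 12, 14) = (A1 OR A5 OR A2 OR A3) AND (A1 OR A5 OR NOT A2 OR NOT A3) AND (A1 OR NOT A5 OR A2 OR NOT A3) AND (A1 OR NOT A5 OR NOT A2 OR NOT A3) AND (NOT A1 OR A5 OR A2 OR NOT A3) AND (NOT A1 OR A5 OR NOT A2 OR A3) AND (NOT A1 OR NOT A5 OR A2 OR A3) AND (NOT A1 OR NOT A5 OR NOT A2 OR A3)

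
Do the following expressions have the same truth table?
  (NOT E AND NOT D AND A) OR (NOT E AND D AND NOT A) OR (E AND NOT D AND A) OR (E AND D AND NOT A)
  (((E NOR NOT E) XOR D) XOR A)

Yes, they are equivalent — the two output columns agree on all 8 assignments:
E | D | A | Expression 1 | Expression 2
---------------------------------------
0 | 0 | 0 | 0 | 0
0 | 0 | 1 | 1 | 1
0 | 1 | 0 | 1 | 1
0 | 1 | 1 | 0 | 0
1 | 0 | 0 | 0 | 0
1 | 0 | 1 | 1 | 1
1 | 1 | 0 | 1 | 1
1 | 1 | 1 | 0 | 0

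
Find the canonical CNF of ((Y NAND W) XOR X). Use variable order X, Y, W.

(X OR NOT Y OR NOT W) AND (NOT X OR Y OR W) AND (NOT X OR Y OR NOT W) AND (NOT X OR NOT Y OR W)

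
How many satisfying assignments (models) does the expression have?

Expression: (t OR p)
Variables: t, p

Satisfying assignments: (0,1), (1,0), (1,1)
Count: 3 out of 4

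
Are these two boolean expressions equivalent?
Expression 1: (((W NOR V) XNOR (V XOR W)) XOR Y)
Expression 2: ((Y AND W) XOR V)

No. Counterexample: with V=0, W=0, Y=1, Expression 1 = 1 but Expression 2 = 0.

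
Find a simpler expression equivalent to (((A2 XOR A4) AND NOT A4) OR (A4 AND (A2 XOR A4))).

By distribution ((E AND v) OR (E AND NOT v) = E):
= (A2 XOR A4)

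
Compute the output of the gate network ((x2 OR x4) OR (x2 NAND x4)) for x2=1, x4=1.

Substituting: ((1 OR 1) OR (1 NAND 1))
= 1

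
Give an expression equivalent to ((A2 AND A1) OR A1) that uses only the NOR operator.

((((A2 NOR A2) NOR (A1 NOR A1)) NOR A1) NOR (((A2 NOR A2) NOR (A1 NOR A1)) NOR A1))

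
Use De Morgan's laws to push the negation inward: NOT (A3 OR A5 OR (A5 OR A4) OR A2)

NOT A3 AND NOT A5 AND NOT (A5 OR A4) AND NOT A2
De Morgan's: NOT(OR of terms) = AND of negations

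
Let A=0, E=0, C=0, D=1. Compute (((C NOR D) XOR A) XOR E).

Substituting: (((0 NOR 1) XOR 0) XOR 0)
= 0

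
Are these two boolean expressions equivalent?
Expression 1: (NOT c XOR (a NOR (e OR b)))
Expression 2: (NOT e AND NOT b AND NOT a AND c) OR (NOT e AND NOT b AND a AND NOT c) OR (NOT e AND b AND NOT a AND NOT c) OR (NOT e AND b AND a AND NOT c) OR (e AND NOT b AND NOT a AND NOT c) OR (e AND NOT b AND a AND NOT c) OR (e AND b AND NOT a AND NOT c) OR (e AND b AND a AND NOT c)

Yes, they are equivalent — the two output columns agree on all 16 assignments:
e | b | a | c | Expression 1 | Expression 2
-------------------------------------------
0 | 0 | 0 | 0 | 0 | 0
0 | 0 | 0 | 1 | 1 | 1
0 | 0 | 1 | 0 | 1 | 1
0 | 0 | 1 | 1 | 0 | 0
0 | 1 | 0 | 0 | 1 | 1
0 | 1 | 0 | 1 | 0 | 0
0 | 1 | 1 | 0 | 1 | 1
0 | 1 | 1 | 1 | 0 | 0
1 | 0 | 0 | 0 | 1 | 1
1 | 0 | 0 | 1 | 0 | 0
1 | 0 | 1 | 0 | 1 | 1
1 | 0 | 1 | 1 | 0 | 0
1 | 1 | 0 | 0 | 1 | 1
1 | 1 | 0 | 1 | 0 | 0
1 | 1 | 1 | 0 | 1 | 1
1 | 1 | 1 | 1 | 0 | 0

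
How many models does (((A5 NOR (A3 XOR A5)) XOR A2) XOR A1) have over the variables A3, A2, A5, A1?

Satisfying assignments: (0,0,0,0), (0,0,1,1), (0,1,0,1), (0,1,1,0), (1,0,0,1), (1,0,1,1), (1,1,0,0), (1,1,1,0)
Count: 8 out of 16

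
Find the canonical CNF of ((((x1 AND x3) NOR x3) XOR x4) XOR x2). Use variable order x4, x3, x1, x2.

(x4 OR x3 OR x1 OR NOT x2) AND (x4 OR x3 OR NOT x1 OR NOT x2) AND (x4 OR NOT x3 OR x1 OR x2) AND (x4 OR NOT x3 OR NOT x1 OR x2) AND (NOT x4 OR x3 OR x1 OR x2) AND (NOT x4 OR x3 OR NOT x1 OR x2) AND (NOT x4 OR NOT x3 OR x1 OR NOT x2) AND (NOT x4 OR NOT x3 OR NOT x1 OR NOT x2)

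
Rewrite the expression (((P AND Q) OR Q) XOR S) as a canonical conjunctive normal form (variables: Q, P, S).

(Q OR P OR S) AND (Q OR NOT P OR S) AND (NOT Q OR P OR NOT S) AND (NOT Q OR NOT P OR NOT S)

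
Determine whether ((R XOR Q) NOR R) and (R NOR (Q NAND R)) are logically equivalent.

No. Counterexample: with Q=0, R=0, Expression 1 = 1 but Expression 2 = 0.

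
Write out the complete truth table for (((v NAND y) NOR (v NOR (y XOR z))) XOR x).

v | x | y | z | Output
----------------------
0 | 0 | 0 | 0 | 0
0 | 0 | 0 | 1 | 0
0 | 0 | 1 | 0 | 0
0 | 0 | 1 | 1 | 0
0 | 1 | 0 | 0 | 1
0 | 1 | 0 | 1 | 1
0 | 1 | 1 | 0 | 1
0 | 1 | 1 | 1 | 1
1 | 0 | 0 | 0 | 0
1 | 0 | 0 | 1 | 0
1 | 0 | 1 | 0 | 1
1 | 0 | 1 | 1 | 1
1 | 1 | 0 | 0 | 1
1 | 1 | 0 | 1 | 1
1 | 1 | 1 | 0 | 0
1 | 1 | 1 | 1 | 0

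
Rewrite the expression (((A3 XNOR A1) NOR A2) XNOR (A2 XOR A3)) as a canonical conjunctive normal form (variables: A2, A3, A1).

(A2 OR A3 OR NOT A1) AND (A2 OR NOT A3 OR NOT A1) AND (NOT A2 OR A3 OR A1) AND (NOT A2 OR A3 OR NOT A1)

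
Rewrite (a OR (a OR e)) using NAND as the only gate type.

((a NAND a) NAND (((a NAND a) NAND (e NAND e)) NAND ((a NAND a) NAND (e NAND e))))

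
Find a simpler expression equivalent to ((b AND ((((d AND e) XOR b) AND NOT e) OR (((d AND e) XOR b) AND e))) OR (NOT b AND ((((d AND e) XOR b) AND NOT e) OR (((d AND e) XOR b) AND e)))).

By distribution ((E AND v) OR (E AND NOT v) = E) then distribution ((E AND v) OR (E AND NOT v) = E):
= ((d AND e) XOR b)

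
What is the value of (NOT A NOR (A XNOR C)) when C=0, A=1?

Substituting: (NOT 1 NOR (1 XNOR 0))
= 1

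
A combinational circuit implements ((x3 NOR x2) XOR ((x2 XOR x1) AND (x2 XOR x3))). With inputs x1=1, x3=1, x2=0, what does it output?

Substituting: ((1 NOR 0) XOR ((0 XOR 1) AND (0 XOR 1)))
= 1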